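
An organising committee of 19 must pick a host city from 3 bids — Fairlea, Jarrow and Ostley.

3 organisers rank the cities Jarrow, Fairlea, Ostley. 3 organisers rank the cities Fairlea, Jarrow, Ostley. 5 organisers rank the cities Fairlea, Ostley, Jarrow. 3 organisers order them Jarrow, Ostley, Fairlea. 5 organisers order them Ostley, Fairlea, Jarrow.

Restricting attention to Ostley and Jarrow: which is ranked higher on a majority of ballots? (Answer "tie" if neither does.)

Ostley

Ballots ranking Ostley above Jarrow: 5 + 5 = 10.
Ballots ranking Jarrow above Ostley: 19 − 10 = 9.
Ostley wins the head-to-head 10–9.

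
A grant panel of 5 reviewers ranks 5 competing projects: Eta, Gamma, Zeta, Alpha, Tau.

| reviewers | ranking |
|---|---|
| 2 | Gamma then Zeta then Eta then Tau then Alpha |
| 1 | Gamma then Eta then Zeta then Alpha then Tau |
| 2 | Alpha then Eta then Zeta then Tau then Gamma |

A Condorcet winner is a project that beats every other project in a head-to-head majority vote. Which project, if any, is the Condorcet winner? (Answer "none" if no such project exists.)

Gamma

Pairwise majorities:
Eta vs Gamma: 2 to 3, Gamma.
Eta vs Zeta: 3 to 2, Eta.
Eta vs Alpha: Eta is ranked higher on 2+1 = 3 ballots, Alpha on 2. Eta wins 3–2.
Eta vs Tau: 5 to 0, Eta.
Gamma vs Zeta: 2+1 = 3 for Gamma, 2 for Zeta — Gamma by 3–2.
Gamma vs Alpha: Gamma preferred on 2+1 = 3 ballots; Gamma wins 3–2.
Gamma vs Tau: Gamma preferred on 2+1 = 3 ballots; Gamma wins 3–2.
Zeta vs Alpha: Zeta is ranked higher on 2+1 = 3 ballots, Alpha on 2. Zeta wins 3–2.
Zeta vs Tau: Zeta is ranked higher on 2+1+2 = 5 ballots, Tau on 0. Zeta wins 5–0.
Alpha vs Tau: Alpha preferred on 1+2 = 3 ballots; Alpha wins 3–2.
Gamma beats each of Eta, Zeta, Alpha, Tau — Gamma is the Condorcet winner.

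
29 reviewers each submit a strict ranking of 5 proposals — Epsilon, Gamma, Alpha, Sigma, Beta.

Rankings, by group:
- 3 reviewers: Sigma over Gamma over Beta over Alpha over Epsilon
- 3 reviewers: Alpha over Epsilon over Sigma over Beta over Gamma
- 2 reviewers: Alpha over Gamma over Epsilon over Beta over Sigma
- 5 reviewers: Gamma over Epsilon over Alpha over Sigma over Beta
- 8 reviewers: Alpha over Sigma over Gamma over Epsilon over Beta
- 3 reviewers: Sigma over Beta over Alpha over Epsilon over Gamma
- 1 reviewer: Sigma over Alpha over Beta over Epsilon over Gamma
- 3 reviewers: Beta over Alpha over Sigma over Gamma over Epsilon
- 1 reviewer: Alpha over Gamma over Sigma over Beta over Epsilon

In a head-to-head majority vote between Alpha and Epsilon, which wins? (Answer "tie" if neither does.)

Ballots ranking Alpha above Epsilon: 3 + 3 + 2 + 8 + 3 + 1 + 3 + 1 = 24.
Ballots ranking Epsilon above Alpha: 29 − 24 = 5.
Alpha wins the head-to-head 24–5.

Alpha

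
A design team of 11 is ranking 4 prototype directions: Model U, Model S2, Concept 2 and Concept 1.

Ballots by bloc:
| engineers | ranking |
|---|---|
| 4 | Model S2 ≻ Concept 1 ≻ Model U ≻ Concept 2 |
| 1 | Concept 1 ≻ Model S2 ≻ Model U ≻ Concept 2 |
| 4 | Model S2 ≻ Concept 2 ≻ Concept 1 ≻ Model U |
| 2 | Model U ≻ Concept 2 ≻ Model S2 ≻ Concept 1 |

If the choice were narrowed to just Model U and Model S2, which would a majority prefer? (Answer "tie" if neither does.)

Ballots ranking Model U above Model S2: 2.
Ballots ranking Model S2 above Model U: 11 − 2 = 9.
Model S2 wins the head-to-head 9–2.

Model S2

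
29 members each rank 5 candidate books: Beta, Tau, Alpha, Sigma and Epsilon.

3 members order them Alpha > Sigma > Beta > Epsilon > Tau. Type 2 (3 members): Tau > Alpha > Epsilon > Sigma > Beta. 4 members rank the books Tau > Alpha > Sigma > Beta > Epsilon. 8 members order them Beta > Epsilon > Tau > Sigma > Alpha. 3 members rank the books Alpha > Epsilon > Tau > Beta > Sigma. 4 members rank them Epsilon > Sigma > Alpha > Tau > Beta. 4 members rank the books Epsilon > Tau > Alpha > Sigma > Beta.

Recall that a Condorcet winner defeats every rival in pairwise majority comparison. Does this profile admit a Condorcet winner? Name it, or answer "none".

none

Head-to-head results (29 members):
Beta vs Tau: 3+8 = 11 for Beta, 18 for Tau — Tau by 18–11.
Beta vs Alpha: Beta preferred on 8 ballots; Alpha wins 21–8.
Beta vs Sigma: 11 to 18, Sigma.
Beta vs Epsilon: 15 to 14, Beta.
Tau vs Alpha: 3+4+8+4 = 19 for Tau, 10 for Alpha — Tau by 19–10.
Tau vs Sigma: Tau is ranked higher on 3+4+8+3+4 = 22 ballots, Sigma on 7. Tau wins 22–7.
Tau vs Epsilon: 7 to 22, Epsilon.
Alpha vs Sigma: 3+3+4+3+4 = 17 for Alpha, 12 for Sigma — Alpha by 17–12.
Alpha vs Epsilon: 3+3+4+3 = 13 for Alpha, 16 for Epsilon — Epsilon by 16–13.
Sigma vs Epsilon: 3+4 = 7 for Sigma, 22 for Epsilon — Epsilon by 22–7.
Every book loses at least once (Beta loses to Tau; Tau loses to Epsilon; Alpha loses to Tau; Sigma loses to Tau; Epsilon loses to Beta). The majority relation contains the cycle Beta → Epsilon → Tau → Beta, so there is no Condorcet winner.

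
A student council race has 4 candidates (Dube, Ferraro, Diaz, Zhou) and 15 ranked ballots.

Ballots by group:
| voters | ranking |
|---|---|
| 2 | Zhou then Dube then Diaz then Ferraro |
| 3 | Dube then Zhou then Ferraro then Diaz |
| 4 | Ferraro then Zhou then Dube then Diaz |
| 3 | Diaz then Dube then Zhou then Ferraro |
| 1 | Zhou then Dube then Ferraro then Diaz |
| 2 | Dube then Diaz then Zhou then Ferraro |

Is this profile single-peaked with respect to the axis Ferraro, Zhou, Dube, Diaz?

yes

Axis positions: Ferraro=1, Zhou=2, Dube=3, Diaz=4.
Group 1 (peak Zhou at position 2): ranking walks positions 2-3-4-1, expanding outward from the peak — single-peaked.
Group 2 (peak Dube at position 3): ranking walks positions 3-2-1-4, expanding outward from the peak — single-peaked.
Group 3 (peak Ferraro at position 1): ranking walks positions 1-2-3-4, expanding outward from the peak — single-peaked.
Group 4 (peak Diaz at position 4): ranking walks positions 4-3-2-1, expanding outward from the peak — single-peaked.
Group 5 (peak Zhou at position 2): ranking walks positions 2-3-1-4, expanding outward from the peak — single-peaked.
Group 6 (peak Dube at position 3): ranking walks positions 3-4-2-1, expanding outward from the peak — single-peaked.
Every ranking is single-peaked on this axis.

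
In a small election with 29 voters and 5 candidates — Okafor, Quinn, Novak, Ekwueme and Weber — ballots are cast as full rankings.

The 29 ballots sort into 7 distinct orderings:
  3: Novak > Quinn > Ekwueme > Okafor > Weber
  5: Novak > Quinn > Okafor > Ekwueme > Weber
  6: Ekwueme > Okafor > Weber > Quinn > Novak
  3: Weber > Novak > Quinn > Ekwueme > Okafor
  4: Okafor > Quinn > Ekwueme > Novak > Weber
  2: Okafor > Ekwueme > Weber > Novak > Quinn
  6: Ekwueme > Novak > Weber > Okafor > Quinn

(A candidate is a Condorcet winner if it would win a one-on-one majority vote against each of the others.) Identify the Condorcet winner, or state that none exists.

Head-to-head results (29 voters):
Okafor vs Quinn: Okafor is ranked higher on 6+4+2+6 = 18 ballots, Quinn on 11. Okafor wins 18–11.
Okafor vs Novak: 6+4+2 = 12 for Okafor, 17 for Novak — Novak by 17–12.
Okafor vs Ekwueme: 11 to 18, Ekwueme.
Okafor vs Weber: 3+5+6+4+2 = 20 for Okafor, 9 for Weber — Okafor by 20–9.
Quinn vs Novak: Quinn preferred on 6+4 = 10 ballots; Novak wins 19–10.
Quinn vs Ekwueme: 15 to 14, Quinn.
Quinn vs Weber: 3+5+4 = 12 for Quinn, 17 for Weber — Weber by 17–12.
Novak vs Ekwueme: Novak preferred on 3+5+3 = 11 ballots; Ekwueme wins 18–11.
Novak vs Weber: 18 to 11, Novak.
Ekwueme vs Weber: Ekwueme is ranked higher on 3+5+6+4+2+6 = 26 ballots, Weber on 3. Ekwueme wins 26–3.
Each candidate drops at least one matchup (Okafor loses to Novak; Quinn loses to Okafor; Novak loses to Ekwueme; Ekwueme loses to Quinn; Weber loses to Okafor); the cycle Okafor > Quinn > Ekwueme > Okafor rules out a Condorcet winner.

none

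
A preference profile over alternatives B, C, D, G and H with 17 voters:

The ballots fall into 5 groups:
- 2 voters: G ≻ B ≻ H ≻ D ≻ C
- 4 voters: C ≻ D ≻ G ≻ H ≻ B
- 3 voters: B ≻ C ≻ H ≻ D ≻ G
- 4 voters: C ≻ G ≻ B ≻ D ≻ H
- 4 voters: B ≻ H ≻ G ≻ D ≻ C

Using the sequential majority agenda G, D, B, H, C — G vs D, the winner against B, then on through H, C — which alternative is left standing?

C

Round 1: G vs D — 10–7, G advances.
Round 2: G vs B — 10–7, G advances.
Round 3: G vs H — 10–7, G advances.
Round 4: G vs C — 6–11, C advances.
C survives the agenda.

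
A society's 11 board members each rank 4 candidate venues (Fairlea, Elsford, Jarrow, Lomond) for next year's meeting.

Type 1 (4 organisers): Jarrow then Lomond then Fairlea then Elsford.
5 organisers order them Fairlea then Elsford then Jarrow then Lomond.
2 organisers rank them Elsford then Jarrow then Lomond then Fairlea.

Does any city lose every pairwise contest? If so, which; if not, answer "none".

Pairwise majorities:
Fairlea–Elsford: Fairlea 9–2.
Fairlea vs Jarrow: Jarrow wins 6–5.
Fairlea vs Lomond: 5 to 6, Lomond.
Elsford vs Jarrow: 7 to 4, Elsford.
Elsford vs Lomond: Elsford is ranked higher on 5+2 = 7 ballots, Lomond on 4. Elsford wins 7–4.
Jarrow–Lomond: Jarrow 11–0.
Each city has at least one pairwise win (Fairlea beats Elsford; Elsford beats Jarrow; Jarrow beats Fairlea; Lomond beats Fairlea) — no Condorcet loser.

none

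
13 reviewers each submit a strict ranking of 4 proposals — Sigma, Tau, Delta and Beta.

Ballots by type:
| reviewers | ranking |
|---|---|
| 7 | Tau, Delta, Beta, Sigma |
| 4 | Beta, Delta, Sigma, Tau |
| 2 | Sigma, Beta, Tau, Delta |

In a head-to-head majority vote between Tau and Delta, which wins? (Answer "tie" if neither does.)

Ballots ranking Tau above Delta: 7 + 2 = 9.
Ballots ranking Delta above Tau: 13 − 9 = 4.
Tau wins the head-to-head 9–4.

Tau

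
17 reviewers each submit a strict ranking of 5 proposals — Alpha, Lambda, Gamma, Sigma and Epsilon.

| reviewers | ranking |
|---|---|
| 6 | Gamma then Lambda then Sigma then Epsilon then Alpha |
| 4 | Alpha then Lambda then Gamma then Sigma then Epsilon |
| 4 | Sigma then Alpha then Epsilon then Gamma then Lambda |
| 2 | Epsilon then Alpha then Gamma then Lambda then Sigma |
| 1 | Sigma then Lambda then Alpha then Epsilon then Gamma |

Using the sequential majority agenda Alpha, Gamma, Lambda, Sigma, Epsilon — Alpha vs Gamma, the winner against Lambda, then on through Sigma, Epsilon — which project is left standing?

Round 1: Alpha vs Gamma — 11–6, Alpha advances.
Round 2: Alpha vs Lambda — 10–7, Alpha advances.
Round 3: Alpha vs Sigma — 6–11, Sigma advances.
Round 4: Sigma vs Epsilon — 15–2, Sigma advances.
Sigma survives the agenda.

Sigma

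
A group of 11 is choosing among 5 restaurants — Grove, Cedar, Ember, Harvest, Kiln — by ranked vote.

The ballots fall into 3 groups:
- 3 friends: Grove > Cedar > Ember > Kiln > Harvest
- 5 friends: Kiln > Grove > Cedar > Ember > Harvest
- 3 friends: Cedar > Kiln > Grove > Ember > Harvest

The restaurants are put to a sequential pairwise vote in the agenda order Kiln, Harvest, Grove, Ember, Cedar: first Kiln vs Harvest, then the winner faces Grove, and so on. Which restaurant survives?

Round 1: Kiln vs Harvest — 11–0, Kiln advances.
Round 2: Kiln vs Grove — 8–3, Kiln advances.
Round 3: Kiln vs Ember — 8–3, Kiln advances.
Round 4: Kiln vs Cedar — 5–6, Cedar advances.
The agenda winner is Cedar.

Cedar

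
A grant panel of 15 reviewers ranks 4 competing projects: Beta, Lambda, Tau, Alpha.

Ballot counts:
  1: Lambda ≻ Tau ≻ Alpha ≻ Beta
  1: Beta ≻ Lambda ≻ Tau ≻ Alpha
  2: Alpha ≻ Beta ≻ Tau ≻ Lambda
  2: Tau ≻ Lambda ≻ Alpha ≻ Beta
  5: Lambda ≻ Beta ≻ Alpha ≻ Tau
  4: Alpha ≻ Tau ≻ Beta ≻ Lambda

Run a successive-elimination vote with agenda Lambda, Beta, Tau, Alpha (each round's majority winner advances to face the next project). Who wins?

Round 1: Lambda vs Beta — 8–7, Lambda advances.
Round 2: Lambda vs Tau — 7–8, Tau advances.
Round 3: Tau vs Alpha — 4–11, Alpha advances.
The agenda winner is Alpha.

Alpha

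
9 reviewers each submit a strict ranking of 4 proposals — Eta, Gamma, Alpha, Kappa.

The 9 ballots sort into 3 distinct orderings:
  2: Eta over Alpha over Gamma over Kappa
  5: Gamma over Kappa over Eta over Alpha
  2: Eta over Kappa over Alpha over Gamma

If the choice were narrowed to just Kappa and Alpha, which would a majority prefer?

Kappa

Ballots ranking Kappa above Alpha: 5 + 2 = 7.
Ballots ranking Alpha above Kappa: 9 − 7 = 2.
Kappa wins the head-to-head 7–2.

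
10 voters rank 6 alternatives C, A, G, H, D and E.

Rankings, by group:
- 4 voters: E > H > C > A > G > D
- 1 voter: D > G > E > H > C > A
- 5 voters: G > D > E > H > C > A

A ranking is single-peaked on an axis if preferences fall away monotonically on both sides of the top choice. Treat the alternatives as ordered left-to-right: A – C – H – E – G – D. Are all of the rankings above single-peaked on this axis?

Axis positions: A=1, C=2, H=3, E=4, G=5, D=6.
Group 1 (peak E at position 4): ranking walks positions 4-3-2-1-5-6, expanding outward from the peak — single-peaked.
Group 2 (peak D at position 6): ranking walks positions 6-5-4-3-2-1, expanding outward from the peak — single-peaked.
Group 3 (peak G at position 5): ranking walks positions 5-6-4-3-2-1, expanding outward from the peak — single-peaked.
Every ranking is single-peaked on this axis.

yes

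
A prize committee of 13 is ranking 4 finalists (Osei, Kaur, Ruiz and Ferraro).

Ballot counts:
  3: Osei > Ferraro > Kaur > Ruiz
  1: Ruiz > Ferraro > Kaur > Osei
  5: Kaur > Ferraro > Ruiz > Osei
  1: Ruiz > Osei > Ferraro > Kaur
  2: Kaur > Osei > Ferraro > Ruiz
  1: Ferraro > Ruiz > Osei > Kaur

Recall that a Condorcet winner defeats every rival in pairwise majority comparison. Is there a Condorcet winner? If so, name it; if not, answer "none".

Check each pair by majority over 13 ballots:
Osei vs Kaur: Kaur, 8–5.
Osei–Ruiz: Ruiz 8–5.
Osei vs Ferraro: Ferraro, 7–6.
Kaur vs Ruiz: Kaur wins 10–3.
Kaur vs Ferraro: Kaur wins 7–6.
Ruiz vs Ferraro: Ferraro, 11–2.
Kaur wins every pairwise contest, so Kaur is the Condorcet winner.

Kaur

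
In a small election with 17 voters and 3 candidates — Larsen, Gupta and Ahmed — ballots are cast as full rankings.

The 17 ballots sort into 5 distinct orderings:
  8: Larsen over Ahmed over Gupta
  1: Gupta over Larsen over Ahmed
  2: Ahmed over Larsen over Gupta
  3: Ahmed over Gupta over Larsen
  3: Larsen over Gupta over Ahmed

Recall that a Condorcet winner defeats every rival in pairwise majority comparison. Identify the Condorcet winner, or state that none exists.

Larsen

Head-to-head results (17 voters):
Larsen vs Gupta: Larsen wins 13–4.
Larsen vs Ahmed: Larsen, 12–5.
Gupta–Ahmed: Ahmed 13–4.
Only Larsen has no losses; Larsen is the Condorcet winner.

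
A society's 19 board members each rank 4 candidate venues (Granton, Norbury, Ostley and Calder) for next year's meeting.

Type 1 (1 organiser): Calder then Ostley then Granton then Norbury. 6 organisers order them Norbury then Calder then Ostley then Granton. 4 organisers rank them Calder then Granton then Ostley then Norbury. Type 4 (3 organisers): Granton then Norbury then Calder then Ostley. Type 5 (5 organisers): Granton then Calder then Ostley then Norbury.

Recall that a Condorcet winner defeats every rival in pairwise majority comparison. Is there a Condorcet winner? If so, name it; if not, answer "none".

Calder

Check each pair by majority over 19 ballots:
Granton vs Norbury: 13 to 6, Granton.
Granton vs Ostley: Granton is ranked higher on 4+3+5 = 12 ballots, Ostley on 7. Granton wins 12–7.
Granton vs Calder: Granton preferred on 3+5 = 8 ballots; Calder wins 11–8.
Norbury vs Ostley: 6+3 = 9 for Norbury, 10 for Ostley — Ostley by 10–9.
Norbury vs Calder: 9 to 10, Calder.
Ostley vs Calder: Ostley is ranked higher on 0 ballots, Calder on 19. Calder wins 19–0.
Calder defeats every rival head-to-head and is the Condorcet winner.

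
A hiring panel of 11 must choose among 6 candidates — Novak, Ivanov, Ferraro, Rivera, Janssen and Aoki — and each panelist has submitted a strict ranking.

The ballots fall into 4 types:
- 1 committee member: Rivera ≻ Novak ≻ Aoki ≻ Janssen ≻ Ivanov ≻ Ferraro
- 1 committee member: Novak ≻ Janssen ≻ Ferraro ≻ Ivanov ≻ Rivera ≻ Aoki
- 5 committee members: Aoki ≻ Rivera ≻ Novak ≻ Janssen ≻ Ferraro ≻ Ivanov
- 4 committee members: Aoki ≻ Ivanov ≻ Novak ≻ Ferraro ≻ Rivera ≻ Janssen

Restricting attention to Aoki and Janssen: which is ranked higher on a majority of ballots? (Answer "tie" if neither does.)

Ballots ranking Aoki above Janssen: 1 + 5 + 4 = 10.
Ballots ranking Janssen above Aoki: 11 − 10 = 1.
Aoki wins the head-to-head 10–1.

Aoki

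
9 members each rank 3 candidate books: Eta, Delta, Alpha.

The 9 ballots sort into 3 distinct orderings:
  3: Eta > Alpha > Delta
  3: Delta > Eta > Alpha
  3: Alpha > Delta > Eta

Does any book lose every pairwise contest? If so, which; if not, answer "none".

none

Head-to-head results (9 members):
Eta vs Delta: Delta wins 6–3.
Eta vs Alpha: Eta wins 6–3.
Delta vs Alpha: 3 to 6, Alpha.
Each book has at least one pairwise win (Eta beats Alpha; Delta beats Eta; Alpha beats Delta) — no Condorcet loser.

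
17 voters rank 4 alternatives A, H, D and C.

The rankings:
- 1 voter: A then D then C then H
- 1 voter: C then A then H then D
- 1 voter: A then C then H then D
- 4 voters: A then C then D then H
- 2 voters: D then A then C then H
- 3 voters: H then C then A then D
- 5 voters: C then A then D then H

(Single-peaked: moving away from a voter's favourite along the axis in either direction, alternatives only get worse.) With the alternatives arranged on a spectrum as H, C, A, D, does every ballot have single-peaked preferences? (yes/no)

Axis positions: H=1, C=2, A=3, D=4.
Group 1 (peak A at position 3): ranking walks positions 3-4-2-1, expanding outward from the peak — single-peaked.
Group 2 (peak C at position 2): ranking walks positions 2-3-1-4, expanding outward from the peak — single-peaked.
Group 3 (peak A at position 3): ranking walks positions 3-2-1-4, expanding outward from the peak — single-peaked.
Group 4 (peak A at position 3): ranking walks positions 3-2-4-1, expanding outward from the peak — single-peaked.
Group 5 (peak D at position 4): ranking walks positions 4-3-2-1, expanding outward from the peak — single-peaked.
Group 6 (peak H at position 1): ranking walks positions 1-2-3-4, expanding outward from the peak — single-peaked.
Group 7 (peak C at position 2): ranking walks positions 2-3-4-1, expanding outward from the peak — single-peaked.
Every ranking is single-peaked on this axis.

yes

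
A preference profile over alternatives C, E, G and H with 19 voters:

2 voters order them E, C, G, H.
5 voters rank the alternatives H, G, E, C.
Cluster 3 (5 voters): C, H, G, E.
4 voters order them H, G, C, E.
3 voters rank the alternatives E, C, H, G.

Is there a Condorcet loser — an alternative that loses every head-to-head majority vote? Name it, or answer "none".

Head-to-head results (19 voters):
C vs E: C preferred on 5+4 = 9 ballots; E wins 10–9.
C vs G: C, 10–9.
C vs H: 2+5+3 = 10 for C, 9 for H — C by 10–9.
E vs G: G, 14–5.
E–H: H 14–5.
G vs H: H wins 17–2.
Every alternative wins at least one matchup (C beats G; E beats C; G beats E; H beats E), so there is no Condorcet loser.

none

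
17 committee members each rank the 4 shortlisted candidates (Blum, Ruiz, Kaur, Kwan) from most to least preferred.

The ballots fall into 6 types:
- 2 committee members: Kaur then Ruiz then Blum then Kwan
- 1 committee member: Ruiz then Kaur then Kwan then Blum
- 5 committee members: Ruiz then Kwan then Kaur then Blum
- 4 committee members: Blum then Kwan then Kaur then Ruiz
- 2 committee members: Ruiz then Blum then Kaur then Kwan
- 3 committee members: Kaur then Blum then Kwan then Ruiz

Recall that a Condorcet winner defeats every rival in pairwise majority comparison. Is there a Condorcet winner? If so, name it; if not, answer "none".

Pairwise majorities:
Blum vs Ruiz: 4+3 = 7 for Blum, 10 for Ruiz — Ruiz by 10–7.
Blum–Kaur: Kaur 11–6.
Blum vs Kwan: 2+4+2+3 = 11 for Blum, 6 for Kwan — Blum by 11–6.
Ruiz vs Kaur: 8 to 9, Kaur.
Ruiz vs Kwan: Ruiz is ranked higher on 2+1+5+2 = 10 ballots, Kwan on 7. Ruiz wins 10–7.
Kaur vs Kwan: 2+1+2+3 = 8 for Kaur, 9 for Kwan — Kwan by 9–8.
Every candidate loses at least once (Blum loses to Ruiz; Ruiz loses to Kaur; Kaur loses to Kwan; Kwan loses to Blum). The majority relation contains the cycle Blum beats Kwan beats Kaur beats Blum, so there is no Condorcet winner.

none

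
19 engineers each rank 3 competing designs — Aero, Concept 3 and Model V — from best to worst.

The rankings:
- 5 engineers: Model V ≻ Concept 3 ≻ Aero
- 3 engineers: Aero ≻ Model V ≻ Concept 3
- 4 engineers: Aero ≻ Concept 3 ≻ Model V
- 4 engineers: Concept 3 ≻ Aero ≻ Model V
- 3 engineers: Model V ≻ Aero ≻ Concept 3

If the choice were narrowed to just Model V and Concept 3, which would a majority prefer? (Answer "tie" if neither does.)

Model V

Ballots ranking Model V above Concept 3: 5 + 3 + 3 = 11.
Ballots ranking Concept 3 above Model V: 19 − 11 = 8.
Model V wins the head-to-head 11–8.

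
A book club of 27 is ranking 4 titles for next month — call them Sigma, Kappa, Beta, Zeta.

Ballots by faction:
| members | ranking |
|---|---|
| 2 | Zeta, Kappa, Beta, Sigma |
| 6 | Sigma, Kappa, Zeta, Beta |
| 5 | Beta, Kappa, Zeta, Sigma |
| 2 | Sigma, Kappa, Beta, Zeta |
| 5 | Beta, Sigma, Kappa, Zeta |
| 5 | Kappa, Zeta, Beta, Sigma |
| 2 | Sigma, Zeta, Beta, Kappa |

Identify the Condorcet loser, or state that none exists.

Head-to-head results (27 members):
Sigma–Kappa: Sigma 15–12.
Sigma vs Beta: Beta wins 17–10.
Sigma vs Zeta: Sigma is ranked higher on 6+2+5+2 = 15 ballots, Zeta on 12. Sigma wins 15–12.
Kappa vs Beta: 2+6+2+5 = 15 for Kappa, 12 for Beta — Kappa by 15–12.
Kappa vs Zeta: Kappa, 23–4.
Beta vs Zeta: 12 to 15, Zeta.
Every book wins at least one matchup (Sigma beats Kappa; Kappa beats Beta; Beta beats Sigma; Zeta beats Beta), so there is no Condorcet loser.

none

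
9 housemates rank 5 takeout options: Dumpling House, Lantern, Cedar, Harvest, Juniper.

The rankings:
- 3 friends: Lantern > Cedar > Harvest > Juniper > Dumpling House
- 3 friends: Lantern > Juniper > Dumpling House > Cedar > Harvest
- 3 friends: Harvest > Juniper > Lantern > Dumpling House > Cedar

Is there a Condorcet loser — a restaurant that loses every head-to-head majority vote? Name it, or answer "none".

none

Pairwise majorities:
Dumpling House vs Lantern: Lantern, 9–0.
Dumpling House vs Cedar: Dumpling House is ranked higher on 3+3 = 6 ballots, Cedar on 3. Dumpling House wins 6–3.
Dumpling House–Harvest: Harvest 6–3.
Dumpling House vs Juniper: 0 for Dumpling House, 9 for Juniper — Juniper by 9–0.
Lantern vs Cedar: Lantern is ranked higher on 3+3+3 = 9 ballots, Cedar on 0. Lantern wins 9–0.
Lantern vs Harvest: Lantern is ranked higher on 3+3 = 6 ballots, Harvest on 3. Lantern wins 6–3.
Lantern vs Juniper: Lantern preferred on 3+3 = 6 ballots; Lantern wins 6–3.
Cedar–Harvest: Cedar 6–3.
Cedar vs Juniper: Cedar is ranked higher on 3 ballots, Juniper on 6. Juniper wins 6–3.
Harvest vs Juniper: Harvest is ranked higher on 3+3 = 6 ballots, Juniper on 3. Harvest wins 6–3.
Every restaurant wins at least one matchup (Dumpling House beats Cedar; Lantern beats Dumpling House; Cedar beats Harvest; Harvest beats Dumpling House; Juniper beats Dumpling House), so there is no Condorcet loser.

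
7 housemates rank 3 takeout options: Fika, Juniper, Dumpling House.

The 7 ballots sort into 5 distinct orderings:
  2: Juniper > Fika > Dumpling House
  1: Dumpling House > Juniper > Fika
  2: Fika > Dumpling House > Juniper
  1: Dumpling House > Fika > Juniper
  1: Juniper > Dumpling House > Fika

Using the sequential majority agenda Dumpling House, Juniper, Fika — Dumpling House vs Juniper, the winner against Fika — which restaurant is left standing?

Fika

Round 1: Dumpling House vs Juniper — 4–3, Dumpling House advances.
Round 2: Dumpling House vs Fika — 3–4, Fika advances.
Fika survives the agenda.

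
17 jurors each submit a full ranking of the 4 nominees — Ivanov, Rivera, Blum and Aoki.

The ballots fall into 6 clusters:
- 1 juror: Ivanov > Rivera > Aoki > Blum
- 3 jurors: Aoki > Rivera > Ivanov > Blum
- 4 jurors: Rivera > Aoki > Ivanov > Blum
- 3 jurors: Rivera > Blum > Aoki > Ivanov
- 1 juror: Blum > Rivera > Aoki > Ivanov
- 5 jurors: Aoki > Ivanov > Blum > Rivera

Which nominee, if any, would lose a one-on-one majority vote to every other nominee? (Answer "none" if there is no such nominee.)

Pairwise majorities:
Ivanov vs Rivera: Ivanov is ranked higher on 1+5 = 6 ballots, Rivera on 11. Rivera wins 11–6.
Ivanov vs Blum: 13 to 4, Ivanov.
Ivanov vs Aoki: Aoki, 16–1.
Rivera vs Blum: Rivera wins 11–6.
Rivera–Aoki: Rivera 9–8.
Blum vs Aoki: Aoki wins 13–4.
Blum loses to every other nominee — it is the Condorcet loser.

Blum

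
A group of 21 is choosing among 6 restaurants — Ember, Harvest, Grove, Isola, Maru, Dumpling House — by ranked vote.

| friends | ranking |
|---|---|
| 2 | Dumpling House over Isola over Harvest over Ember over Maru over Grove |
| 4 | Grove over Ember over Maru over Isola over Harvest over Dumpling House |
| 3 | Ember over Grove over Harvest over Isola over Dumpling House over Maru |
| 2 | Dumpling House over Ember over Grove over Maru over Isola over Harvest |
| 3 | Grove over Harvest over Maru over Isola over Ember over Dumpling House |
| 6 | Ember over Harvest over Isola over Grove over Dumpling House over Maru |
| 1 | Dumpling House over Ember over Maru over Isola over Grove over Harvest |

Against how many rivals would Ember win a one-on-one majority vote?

Ember against each rival (21 friends):
Ember vs Harvest: 16 to 5, Ember.
Ember vs Grove: Ember wins 14–7.
Ember vs Isola: Ember is ranked higher on 4+3+2+6+1 = 16 ballots, Isola on 5. Ember wins 16–5.
Ember–Maru: Ember 18–3.
Ember vs Dumpling House: Ember is ranked higher on 4+3+3+6 = 16 ballots, Dumpling House on 5. Ember wins 16–5.
Ember beats Harvest, Grove, Isola, Maru, Dumpling House — 5 pairwise wins.

5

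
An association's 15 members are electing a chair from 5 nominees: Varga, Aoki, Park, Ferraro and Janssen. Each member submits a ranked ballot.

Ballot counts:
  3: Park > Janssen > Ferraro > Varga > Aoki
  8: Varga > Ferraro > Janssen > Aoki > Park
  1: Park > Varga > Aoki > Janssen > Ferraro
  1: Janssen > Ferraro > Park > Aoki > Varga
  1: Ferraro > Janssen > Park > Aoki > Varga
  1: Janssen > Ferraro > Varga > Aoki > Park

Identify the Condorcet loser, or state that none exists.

Park

Head-to-head results (15 voters):
Varga vs Aoki: Varga preferred on 3+8+1+1 = 13 ballots; Varga wins 13–2.
Varga vs Park: Varga wins 9–6.
Varga vs Ferraro: Varga wins 9–6.
Varga vs Janssen: Varga preferred on 8+1 = 9 ballots; Varga wins 9–6.
Aoki vs Park: Aoki preferred on 8+1 = 9 ballots; Aoki wins 9–6.
Aoki vs Ferraro: Aoki preferred on 1 ballot; Ferraro wins 14–1.
Aoki–Janssen: Janssen 14–1.
Park vs Ferraro: 3+1 = 4 for Park, 11 for Ferraro — Ferraro by 11–4.
Park–Janssen: Janssen 11–4.
Ferraro vs Janssen: Ferraro preferred on 8+1 = 9 ballots; Ferraro wins 9–6.
Park is beaten in every head-to-head and is the Condorcet loser.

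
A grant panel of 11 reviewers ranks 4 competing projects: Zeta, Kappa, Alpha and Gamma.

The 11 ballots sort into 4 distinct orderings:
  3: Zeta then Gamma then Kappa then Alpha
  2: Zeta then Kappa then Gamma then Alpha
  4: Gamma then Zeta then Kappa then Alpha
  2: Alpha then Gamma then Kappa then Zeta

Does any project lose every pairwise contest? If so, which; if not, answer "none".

Alpha

Pairwise majorities:
Zeta–Kappa: Zeta 9–2.
Zeta vs Alpha: Zeta preferred on 3+2+4 = 9 ballots; Zeta wins 9–2.
Zeta vs Gamma: Gamma wins 6–5.
Kappa vs Alpha: Kappa wins 9–2.
Kappa vs Gamma: Gamma wins 9–2.
Alpha vs Gamma: Gamma, 9–2.
Only Alpha has no wins; Alpha is the Condorcet loser.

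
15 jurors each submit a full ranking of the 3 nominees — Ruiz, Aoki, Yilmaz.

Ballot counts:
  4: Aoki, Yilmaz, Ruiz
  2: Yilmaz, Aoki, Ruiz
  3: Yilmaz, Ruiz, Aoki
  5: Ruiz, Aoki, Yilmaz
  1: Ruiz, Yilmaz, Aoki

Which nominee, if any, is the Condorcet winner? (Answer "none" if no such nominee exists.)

Pairwise majorities:
Ruiz–Aoki: Ruiz 9–6.
Ruiz vs Yilmaz: Yilmaz, 9–6.
Aoki vs Yilmaz: Aoki, 9–6.
Every nominee loses at least once (Ruiz loses to Yilmaz; Aoki loses to Ruiz; Yilmaz loses to Aoki). The majority relation contains the cycle Ruiz → Aoki → Yilmaz → Ruiz, so there is no Condorcet winner.

none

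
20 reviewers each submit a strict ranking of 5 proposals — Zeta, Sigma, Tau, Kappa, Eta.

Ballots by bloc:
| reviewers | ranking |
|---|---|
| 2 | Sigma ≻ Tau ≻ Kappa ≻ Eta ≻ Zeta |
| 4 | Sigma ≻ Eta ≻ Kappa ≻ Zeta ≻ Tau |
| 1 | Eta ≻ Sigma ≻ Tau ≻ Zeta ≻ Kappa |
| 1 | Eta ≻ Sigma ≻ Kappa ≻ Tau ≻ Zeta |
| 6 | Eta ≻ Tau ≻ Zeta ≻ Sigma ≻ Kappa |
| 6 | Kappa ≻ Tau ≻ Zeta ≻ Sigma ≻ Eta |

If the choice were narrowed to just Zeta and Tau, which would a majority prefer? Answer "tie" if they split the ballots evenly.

Ballots ranking Zeta above Tau: 4.
Ballots ranking Tau above Zeta: 20 − 4 = 16.
Tau wins the head-to-head 16–4.

Tau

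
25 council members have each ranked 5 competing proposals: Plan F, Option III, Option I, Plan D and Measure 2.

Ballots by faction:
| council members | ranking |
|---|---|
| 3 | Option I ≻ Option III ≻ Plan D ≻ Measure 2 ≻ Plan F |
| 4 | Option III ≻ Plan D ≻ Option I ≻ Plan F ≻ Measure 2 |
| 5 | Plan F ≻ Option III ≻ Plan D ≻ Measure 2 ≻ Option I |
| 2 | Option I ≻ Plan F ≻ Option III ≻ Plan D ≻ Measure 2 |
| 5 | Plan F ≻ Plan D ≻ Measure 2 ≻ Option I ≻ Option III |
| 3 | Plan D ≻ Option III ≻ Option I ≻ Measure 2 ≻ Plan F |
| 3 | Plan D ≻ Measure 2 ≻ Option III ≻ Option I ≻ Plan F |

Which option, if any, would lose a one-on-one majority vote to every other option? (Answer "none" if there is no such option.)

none

Head-to-head results (25 council members):
Plan F vs Option III: Option III, 13–12.
Plan F vs Option I: Option I wins 15–10.
Plan F vs Plan D: Plan F is ranked higher on 5+2+5 = 12 ballots, Plan D on 13. Plan D wins 13–12.
Plan F vs Measure 2: Plan F preferred on 4+5+2+5 = 16 ballots; Plan F wins 16–9.
Option III vs Option I: 4+5+3+3 = 15 for Option III, 10 for Option I — Option III by 15–10.
Option III vs Plan D: Option III preferred on 3+4+5+2 = 14 ballots; Option III wins 14–11.
Option III vs Measure 2: Option III is ranked higher on 3+4+5+2+3 = 17 ballots, Measure 2 on 8. Option III wins 17–8.
Option I vs Plan D: Plan D wins 20–5.
Option I–Measure 2: Measure 2 13–12.
Plan D–Measure 2: Plan D 25–0.
No option is winless: Plan F beats Measure 2; Option III beats Plan F; Option I beats Plan F; Plan D beats Plan F; Measure 2 beats Option I. There is no Condorcet loser.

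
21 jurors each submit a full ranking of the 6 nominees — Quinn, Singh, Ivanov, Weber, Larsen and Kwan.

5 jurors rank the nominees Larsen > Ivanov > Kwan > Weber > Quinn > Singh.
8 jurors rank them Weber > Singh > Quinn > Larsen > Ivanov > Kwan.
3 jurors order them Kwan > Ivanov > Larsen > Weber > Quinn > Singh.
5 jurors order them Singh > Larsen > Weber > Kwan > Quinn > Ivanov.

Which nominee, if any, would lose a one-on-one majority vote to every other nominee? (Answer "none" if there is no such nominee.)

Head-to-head results (21 jurors):
Quinn vs Singh: Quinn is ranked higher on 5+3 = 8 ballots, Singh on 13. Singh wins 13–8.
Quinn vs Ivanov: 8+5 = 13 for Quinn, 8 for Ivanov — Quinn by 13–8.
Quinn vs Weber: Weber wins 21–0.
Quinn vs Larsen: 8 to 13, Larsen.
Quinn vs Kwan: Quinn preferred on 8 ballots; Kwan wins 13–8.
Singh vs Ivanov: Singh, 13–8.
Singh vs Weber: 5 to 16, Weber.
Singh vs Larsen: Singh is ranked higher on 8+5 = 13 ballots, Larsen on 8. Singh wins 13–8.
Singh vs Kwan: Singh wins 13–8.
Ivanov vs Weber: Weber, 13–8.
Ivanov–Larsen: Larsen 18–3.
Ivanov vs Kwan: 5+8 = 13 for Ivanov, 8 for Kwan — Ivanov by 13–8.
Weber vs Larsen: Weber is ranked higher on 8 ballots, Larsen on 13. Larsen wins 13–8.
Weber vs Kwan: Weber wins 13–8.
Larsen vs Kwan: Larsen preferred on 5+8+5 = 18 ballots; Larsen wins 18–3.
Every nominee wins at least one matchup (Quinn beats Ivanov; Singh beats Quinn; Ivanov beats Kwan; Weber beats Quinn; Larsen beats Quinn; Kwan beats Quinn), so there is no Condorcet loser.

none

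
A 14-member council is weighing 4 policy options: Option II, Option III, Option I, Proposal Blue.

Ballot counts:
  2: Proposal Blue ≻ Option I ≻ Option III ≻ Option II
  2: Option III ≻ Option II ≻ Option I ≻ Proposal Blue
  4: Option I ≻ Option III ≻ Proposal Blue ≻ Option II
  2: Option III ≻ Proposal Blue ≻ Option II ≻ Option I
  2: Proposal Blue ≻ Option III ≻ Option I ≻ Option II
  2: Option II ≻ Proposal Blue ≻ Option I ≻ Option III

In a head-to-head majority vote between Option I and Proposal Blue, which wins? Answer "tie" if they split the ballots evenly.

Ballots ranking Option I above Proposal Blue: 2 + 4 = 6.
Ballots ranking Proposal Blue above Option I: 14 − 6 = 8.
Proposal Blue wins the head-to-head 8–6.

Proposal Blue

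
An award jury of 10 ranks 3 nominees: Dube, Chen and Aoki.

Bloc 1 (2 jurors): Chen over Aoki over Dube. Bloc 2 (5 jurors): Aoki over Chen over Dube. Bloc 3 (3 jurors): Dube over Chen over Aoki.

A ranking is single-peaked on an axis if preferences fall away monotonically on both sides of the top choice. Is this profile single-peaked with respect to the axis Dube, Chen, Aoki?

Axis positions: Dube=1, Chen=2, Aoki=3.
Bloc 1 (peak Chen at position 2): ranking walks positions 2-3-1, expanding outward from the peak — single-peaked.
Bloc 2 (peak Aoki at position 3): ranking walks positions 3-2-1, expanding outward from the peak — single-peaked.
Bloc 3 (peak Dube at position 1): ranking walks positions 1-2-3, expanding outward from the peak — single-peaked.
Every ranking is single-peaked on this axis.

yes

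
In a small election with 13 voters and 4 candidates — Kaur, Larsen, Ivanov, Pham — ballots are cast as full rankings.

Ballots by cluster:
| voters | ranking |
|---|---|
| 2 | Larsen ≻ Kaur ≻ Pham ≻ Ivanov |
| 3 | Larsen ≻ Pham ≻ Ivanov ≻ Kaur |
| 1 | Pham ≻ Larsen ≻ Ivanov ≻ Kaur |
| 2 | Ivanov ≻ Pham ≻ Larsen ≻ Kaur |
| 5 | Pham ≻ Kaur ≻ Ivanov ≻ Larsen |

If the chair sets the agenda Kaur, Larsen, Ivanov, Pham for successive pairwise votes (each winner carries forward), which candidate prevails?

Pham

Round 1: Kaur vs Larsen — 5–8, Larsen advances.
Round 2: Larsen vs Ivanov — 6–7, Ivanov advances.
Round 3: Ivanov vs Pham — 2–11, Pham advances.
The agenda winner is Pham.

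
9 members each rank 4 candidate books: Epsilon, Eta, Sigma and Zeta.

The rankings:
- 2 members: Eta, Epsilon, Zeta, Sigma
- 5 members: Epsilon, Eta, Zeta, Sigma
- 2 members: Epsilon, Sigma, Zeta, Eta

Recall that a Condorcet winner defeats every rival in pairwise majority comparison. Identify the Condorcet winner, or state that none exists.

Epsilon

Check each pair by majority over 9 ballots:
Epsilon–Eta: Epsilon 7–2.
Epsilon–Sigma: Epsilon 9–0.
Epsilon vs Zeta: 9 to 0, Epsilon.
Eta–Sigma: Eta 7–2.
Eta vs Zeta: Eta, 7–2.
Sigma vs Zeta: Sigma is ranked higher on 2 ballots, Zeta on 7. Zeta wins 7–2.
Epsilon defeats every rival head-to-head and is the Condorcet winner.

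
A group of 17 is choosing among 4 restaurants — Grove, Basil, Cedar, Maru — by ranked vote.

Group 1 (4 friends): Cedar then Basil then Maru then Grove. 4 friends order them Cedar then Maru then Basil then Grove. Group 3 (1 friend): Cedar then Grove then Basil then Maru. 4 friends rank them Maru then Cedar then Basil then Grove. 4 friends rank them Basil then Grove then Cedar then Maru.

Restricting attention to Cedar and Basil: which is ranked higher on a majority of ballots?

Cedar

Ballots ranking Cedar above Basil: 4 + 4 + 1 + 4 = 13.
Ballots ranking Basil above Cedar: 17 − 13 = 4.
Cedar wins the head-to-head 13–4.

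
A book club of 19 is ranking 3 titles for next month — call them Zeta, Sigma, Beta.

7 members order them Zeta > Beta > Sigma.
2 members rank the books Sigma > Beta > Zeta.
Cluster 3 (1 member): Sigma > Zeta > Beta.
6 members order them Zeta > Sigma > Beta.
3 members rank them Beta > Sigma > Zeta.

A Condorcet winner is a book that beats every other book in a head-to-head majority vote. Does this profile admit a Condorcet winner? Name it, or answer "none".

Head-to-head results (19 members):
Zeta vs Sigma: 7+6 = 13 for Zeta, 6 for Sigma — Zeta by 13–6.
Zeta vs Beta: Zeta preferred on 7+1+6 = 14 ballots; Zeta wins 14–5.
Sigma vs Beta: 9 to 10, Beta.
Zeta beats each of Sigma, Beta — Zeta is the Condorcet winner.

Zeta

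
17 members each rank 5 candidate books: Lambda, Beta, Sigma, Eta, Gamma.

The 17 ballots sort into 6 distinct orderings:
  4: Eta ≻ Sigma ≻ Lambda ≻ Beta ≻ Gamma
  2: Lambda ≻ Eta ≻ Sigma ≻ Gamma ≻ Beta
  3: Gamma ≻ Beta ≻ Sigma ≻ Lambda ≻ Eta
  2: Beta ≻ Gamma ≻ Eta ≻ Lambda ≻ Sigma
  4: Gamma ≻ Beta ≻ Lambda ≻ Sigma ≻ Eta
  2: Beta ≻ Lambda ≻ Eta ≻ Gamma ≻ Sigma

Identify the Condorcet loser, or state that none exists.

Sigma

Pairwise majorities:
Lambda–Beta: Beta 11–6.
Lambda vs Sigma: Lambda wins 10–7.
Lambda vs Eta: 2+3+4+2 = 11 for Lambda, 6 for Eta — Lambda by 11–6.
Lambda vs Gamma: Lambda is ranked higher on 4+2+2 = 8 ballots, Gamma on 9. Gamma wins 9–8.
Beta vs Sigma: Beta preferred on 3+2+4+2 = 11 ballots; Beta wins 11–6.
Beta vs Eta: Beta is ranked higher on 3+2+4+2 = 11 ballots, Eta on 6. Beta wins 11–6.
Beta vs Gamma: Gamma, 9–8.
Sigma vs Eta: 7 to 10, Eta.
Sigma vs Gamma: Sigma is ranked higher on 4+2 = 6 ballots, Gamma on 11. Gamma wins 11–6.
Eta vs Gamma: 4+2+2 = 8 for Eta, 9 for Gamma — Gamma by 9–8.
Only Sigma has no wins; Sigma is the Condorcet loser.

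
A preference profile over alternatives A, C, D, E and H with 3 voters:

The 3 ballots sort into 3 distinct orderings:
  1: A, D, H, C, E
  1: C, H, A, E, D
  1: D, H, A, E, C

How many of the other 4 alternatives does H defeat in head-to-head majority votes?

H against each rival (3 voters):
H vs A: H wins 2–1.
H vs C: H wins 2–1.
H vs D: H is ranked higher on 1 ballot, D on 2. D wins 2–1.
H vs E: H preferred on 1+1+1 = 3 ballots; H wins 3–0.
H beats A, C, E; loses to D — 3 pairwise wins.

3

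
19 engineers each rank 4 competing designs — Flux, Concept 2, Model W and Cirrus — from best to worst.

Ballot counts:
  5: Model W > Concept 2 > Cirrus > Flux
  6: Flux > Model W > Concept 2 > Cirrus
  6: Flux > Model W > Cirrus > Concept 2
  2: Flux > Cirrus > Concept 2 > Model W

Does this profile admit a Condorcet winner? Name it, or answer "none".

Flux

Check each pair by majority over 19 ballots:
Flux vs Concept 2: Flux is ranked higher on 6+6+2 = 14 ballots, Concept 2 on 5. Flux wins 14–5.
Flux vs Model W: Flux wins 14–5.
Flux vs Cirrus: Flux preferred on 6+6+2 = 14 ballots; Flux wins 14–5.
Concept 2 vs Model W: 2 to 17, Model W.
Concept 2 vs Cirrus: Concept 2 preferred on 5+6 = 11 ballots; Concept 2 wins 11–8.
Model W vs Cirrus: Model W, 17–2.
Flux beats each of Concept 2, Model W, Cirrus — Flux is the Condorcet winner.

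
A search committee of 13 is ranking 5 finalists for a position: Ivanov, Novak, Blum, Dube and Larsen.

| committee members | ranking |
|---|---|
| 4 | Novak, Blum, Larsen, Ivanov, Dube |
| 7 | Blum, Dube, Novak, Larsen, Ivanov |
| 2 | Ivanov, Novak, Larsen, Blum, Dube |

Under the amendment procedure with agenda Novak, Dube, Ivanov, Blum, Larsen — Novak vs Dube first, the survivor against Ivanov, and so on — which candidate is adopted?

Round 1: Novak vs Dube — 6–7, Dube advances.
Round 2: Dube vs Ivanov — 7–6, Dube advances.
Round 3: Dube vs Blum — 0–13, Blum advances.
Round 4: Blum vs Larsen — 11–2, Blum advances.
The agenda winner is Blum.

Blum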